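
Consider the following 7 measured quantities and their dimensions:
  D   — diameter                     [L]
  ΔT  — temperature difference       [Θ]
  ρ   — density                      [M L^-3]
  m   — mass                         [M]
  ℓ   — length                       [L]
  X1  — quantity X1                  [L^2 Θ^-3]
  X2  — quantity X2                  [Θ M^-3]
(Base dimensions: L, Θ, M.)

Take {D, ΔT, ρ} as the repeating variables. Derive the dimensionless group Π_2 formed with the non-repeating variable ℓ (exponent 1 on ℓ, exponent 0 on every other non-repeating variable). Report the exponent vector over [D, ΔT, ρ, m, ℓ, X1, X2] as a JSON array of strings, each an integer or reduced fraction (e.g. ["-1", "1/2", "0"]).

["-1", "0", "0", "0", "1", "0", "0"]

Dimensional matrix (L×Θ×M by D×ΔT×ρ×m×ℓ×X1×X2):
  L: [ 1  0 -3  0  1  2  0]
  Θ: [ 0  1  0  0  0 -3  1]
  M: [ 0  0  1  1  0  0 -3]
Echelon form has 3 nonzero rows (pivots: D,ΔT,ρ)
Pivot set = {D,ΔT,ρ}, free = {m,ℓ,X1,X2}
RREF:
  r0: [   1    0    0    3    1    2   -9]
  r1: [   0    1    0    0    0   -3    1]
  r2: [   0    0    1    1    0    0   -3]
Fix exponent of ℓ at 1, m at 0, X1 at 0, X2 at 0; solve each RREF row for its pivot's exponent:
  r0: exp(D) + (1)·1 = 0 ⇒ exp(D) = -1
  r1: exp(ΔT) + (0)·1 = 0 ⇒ exp(ΔT) = 0
  r2: exp(ρ) + (0)·1 = 0 ⇒ exp(ρ) = 0
Π_2 = D^-1 · ℓ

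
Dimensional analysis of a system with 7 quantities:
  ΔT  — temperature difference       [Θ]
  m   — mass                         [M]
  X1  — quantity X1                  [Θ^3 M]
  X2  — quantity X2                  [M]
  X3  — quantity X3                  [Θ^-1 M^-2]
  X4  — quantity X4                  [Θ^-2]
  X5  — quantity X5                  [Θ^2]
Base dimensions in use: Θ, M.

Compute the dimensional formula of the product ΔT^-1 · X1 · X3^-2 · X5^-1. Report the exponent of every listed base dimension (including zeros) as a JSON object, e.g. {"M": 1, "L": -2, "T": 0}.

Dimensional matrix (Θ×M by ΔT×m×X1×X2×X3×X4×X5):
  Θ: [ 1  0  3  0 -1 -2  2]
  M: [ 0  1  1  1 -2  0  0]
  [Θ]: (-1)·1+(1)·3+(-2)·-1+(-1)·2 = 2
  [M]: (-1)·0+(1)·1+(-2)·-2+(-1)·0 = 5
⇒ Θ^2 M^5

{"Θ": 2, "M": 5}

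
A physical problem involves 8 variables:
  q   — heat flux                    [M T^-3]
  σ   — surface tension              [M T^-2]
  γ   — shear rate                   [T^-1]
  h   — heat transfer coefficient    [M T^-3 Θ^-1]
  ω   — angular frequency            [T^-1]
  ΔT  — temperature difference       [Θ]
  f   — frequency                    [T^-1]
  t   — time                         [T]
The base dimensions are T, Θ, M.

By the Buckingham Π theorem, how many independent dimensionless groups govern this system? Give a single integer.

5

Write exponents as rows T,Θ,M / cols q,σ,γ,h,ω,ΔT,f,t:
  T: [-3 -2 -1 -3 -1  0 -1  1]
  Θ: [ 0  0  0 -1  0  1  0  0]
  M: [ 1  1  0  1  0  0  0  0]
RREF → pivots at {q,σ,h} ⇒ r = 3
8 vars − rank 3 = 5 Π groups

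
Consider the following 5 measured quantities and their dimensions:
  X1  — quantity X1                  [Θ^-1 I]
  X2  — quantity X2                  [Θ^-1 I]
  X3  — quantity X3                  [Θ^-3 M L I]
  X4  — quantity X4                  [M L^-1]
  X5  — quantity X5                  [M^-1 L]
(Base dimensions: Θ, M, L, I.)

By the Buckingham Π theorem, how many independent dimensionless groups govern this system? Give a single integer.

2

Write exponents as rows Θ,M,L,I / cols X1,X2,X3,X4,X5:
  Θ: [-1 -1 -3  0  0]
  M: [ 0  0  1  1 -1]
  L: [ 0  0  1 -1  1]
  I: [ 1  1  1  0  0]
RREF → pivots at {X1,X3,X4} ⇒ r = 3
n=5, r=3 ⇒ 2 dimensionless groups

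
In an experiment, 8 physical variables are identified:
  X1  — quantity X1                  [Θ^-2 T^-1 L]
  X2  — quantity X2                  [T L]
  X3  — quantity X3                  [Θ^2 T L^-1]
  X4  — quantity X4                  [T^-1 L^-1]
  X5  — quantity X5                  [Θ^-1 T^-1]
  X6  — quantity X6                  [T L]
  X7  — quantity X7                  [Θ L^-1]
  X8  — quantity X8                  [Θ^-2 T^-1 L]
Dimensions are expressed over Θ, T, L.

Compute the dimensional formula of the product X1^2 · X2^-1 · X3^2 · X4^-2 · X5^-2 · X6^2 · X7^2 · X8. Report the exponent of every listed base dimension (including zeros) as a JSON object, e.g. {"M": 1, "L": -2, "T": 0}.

Dimensional matrix (Θ×T×L by X1×X2×X3×X4×X5×X6×X7×X8):
  Θ: [-2  0  2  0 -1  0  1 -2]
  T: [-1  1  1 -1 -1  1  0 -1]
  L: [ 1  1 -1 -1  0  1 -1  1]
  [Θ]: (2)·-2+(-1)·0+(2)·2+(-2)·0+(-2)·-1+(2)·0+(2)·1+(1)·-2 = 2
  [T]: (2)·-1+(-1)·1+(2)·1+(-2)·-1+(-2)·-1+(2)·1+(2)·0+(1)·-1 = 4
  [L]: (2)·1+(-1)·1+(2)·-1+(-2)·-1+(-2)·0+(2)·1+(2)·-1+(1)·1 = 2
⇒ Θ^2 T^4 L^2

{"Θ": 2, "T": 4, "L": 2}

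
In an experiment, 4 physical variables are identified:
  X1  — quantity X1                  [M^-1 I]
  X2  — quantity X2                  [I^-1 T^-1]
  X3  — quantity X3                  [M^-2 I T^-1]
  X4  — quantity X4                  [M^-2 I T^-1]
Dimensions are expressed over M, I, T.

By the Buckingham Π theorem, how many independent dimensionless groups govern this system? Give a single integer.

2

Write exponents as rows M,I,T / cols X1,X2,X3,X4:
  M: [-1  0 -2 -2]
  I: [ 1 -1  1  1]
  T: [ 0 -1 -1 -1]
RREF → pivots at {X1,X2} ⇒ r = 2
Π count = n − r = 4 − 2 = 2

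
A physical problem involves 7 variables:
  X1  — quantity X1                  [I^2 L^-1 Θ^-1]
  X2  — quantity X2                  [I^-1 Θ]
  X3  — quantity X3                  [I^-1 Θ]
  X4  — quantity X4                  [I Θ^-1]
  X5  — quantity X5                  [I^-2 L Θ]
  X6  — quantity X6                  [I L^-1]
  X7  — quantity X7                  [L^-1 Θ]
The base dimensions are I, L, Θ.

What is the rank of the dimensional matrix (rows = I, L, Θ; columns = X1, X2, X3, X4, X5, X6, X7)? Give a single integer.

2

Dimensional matrix (I×L×Θ by X1×X2×X3×X4×X5×X6×X7):
  I: [ 2 -1 -1  1 -2  1  0]
  L: [-1  0  0  0  1 -1 -1]
  Θ: [-1  1  1 -1  1  0  1]
Row reduction gives pivot columns X1,X2; rank = 2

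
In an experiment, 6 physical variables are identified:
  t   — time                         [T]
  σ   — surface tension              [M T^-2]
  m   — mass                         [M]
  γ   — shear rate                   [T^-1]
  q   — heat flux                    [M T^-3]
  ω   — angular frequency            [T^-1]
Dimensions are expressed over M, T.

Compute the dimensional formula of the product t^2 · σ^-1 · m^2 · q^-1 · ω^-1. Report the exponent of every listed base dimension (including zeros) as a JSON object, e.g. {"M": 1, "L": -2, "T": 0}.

Dimensional matrix (M×T by t×σ×m×γ×q×ω):
  M: [ 0  1  1  0  1  0]
  T: [ 1 -2  0 -1 -3 -1]
  [M]: (2)·0+(-1)·1+(2)·1+(-1)·1+(-1)·0 = 0
  [T]: (2)·1+(-1)·-2+(2)·0+(-1)·-3+(-1)·-1 = 8
⇒ T^8

{"M": 0, "T": 8}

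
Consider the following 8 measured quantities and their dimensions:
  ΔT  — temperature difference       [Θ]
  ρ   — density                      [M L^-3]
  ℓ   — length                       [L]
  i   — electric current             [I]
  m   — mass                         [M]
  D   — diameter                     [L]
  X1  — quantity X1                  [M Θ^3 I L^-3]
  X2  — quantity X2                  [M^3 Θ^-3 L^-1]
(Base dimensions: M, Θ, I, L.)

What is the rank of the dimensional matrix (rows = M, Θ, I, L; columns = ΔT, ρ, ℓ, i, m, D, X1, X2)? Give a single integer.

Dimensional matrix (M×Θ×I×L by ΔT×ρ×ℓ×i×m×D×X1×X2):
  M: [ 0  1  0  0  1  0  1  3]
  Θ: [ 1  0  0  0  0  0  3 -3]
  I: [ 0  0  0  1  0  0  1  0]
  L: [ 0 -3  1  0  0  1 -3 -1]
Row reduction gives pivot columns ΔT,ρ,ℓ,i; rank = 4

4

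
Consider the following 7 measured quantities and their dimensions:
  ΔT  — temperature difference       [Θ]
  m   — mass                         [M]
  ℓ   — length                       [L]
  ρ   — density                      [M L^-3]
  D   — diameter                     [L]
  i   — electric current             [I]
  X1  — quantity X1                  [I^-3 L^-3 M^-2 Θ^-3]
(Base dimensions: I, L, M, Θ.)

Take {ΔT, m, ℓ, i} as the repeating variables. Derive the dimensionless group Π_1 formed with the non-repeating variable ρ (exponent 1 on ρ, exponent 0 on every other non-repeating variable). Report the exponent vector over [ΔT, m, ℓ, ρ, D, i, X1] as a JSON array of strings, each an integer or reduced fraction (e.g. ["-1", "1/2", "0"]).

Exponent matrix [I,L,M,Θ] × [ΔT,m,ℓ,ρ,D,i,X1]:
  I: [ 0  0  0  0  0  1 -3]
  L: [ 0  0  1 -3  1  0 -3]
  M: [ 0  1  0  1  0  0 -2]
  Θ: [ 1  0  0  0  0  0 -3]
RREF → pivots at {ΔT,m,ℓ,i} ⇒ r = 4
Pivot set = {ΔT,m,ℓ,i}, free = {ρ,D,X1}
RREF:
  r0: [   1    0    0    0    0    0   -3]
  r1: [   0    1    0    1    0    0   -2]
  r2: [   0    0    1   -3    1    0   -3]
  r3: [   0    0    0    0    0    1   -3]
Fix exponent of ρ at 1, D at 0, X1 at 0; solve each RREF row for its pivot's exponent:
  r0: exp(ΔT) + (0)·1 = 0 ⇒ exp(ΔT) = 0
  r1: exp(m) + (1)·1 = 0 ⇒ exp(m) = -1
  r2: exp(ℓ) + (-3)·1 = 0 ⇒ exp(ℓ) = 3
  r3: exp(i) + (0)·1 = 0 ⇒ exp(i) = 0
Π_1 = m^-1 · ℓ^3 · ρ

["0", "-1", "3", "1", "0", "0", "0"]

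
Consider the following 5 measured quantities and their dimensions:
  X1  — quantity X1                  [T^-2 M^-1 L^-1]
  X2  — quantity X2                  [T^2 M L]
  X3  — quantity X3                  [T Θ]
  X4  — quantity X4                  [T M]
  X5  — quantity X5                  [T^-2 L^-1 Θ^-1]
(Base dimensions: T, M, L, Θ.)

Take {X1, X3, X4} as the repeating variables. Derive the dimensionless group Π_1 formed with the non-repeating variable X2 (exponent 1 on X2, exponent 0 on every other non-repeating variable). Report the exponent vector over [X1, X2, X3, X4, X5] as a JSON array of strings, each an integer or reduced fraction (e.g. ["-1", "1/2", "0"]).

["1", "1", "0", "0", "0"]

Dimensional matrix (T×M×L×Θ by X1×X2×X3×X4×X5):
  T: [-2  2  1  1 -2]
  M: [-1  1  0  1  0]
  L: [-1  1  0  0 -1]
  Θ: [ 0  0  1  0 -1]
RREF → pivots at {X1,X3,X4} ⇒ r = 3
Repeat: X1,X3,X4; free: X2,X5
RREF:
  r0: [   1   -1    0    0    1]
  r1: [   0    0    1    0   -1]
  r2: [   0    0    0    1    1]
  r3: [   0    0    0    0    0]
Fix exponent of X2 at 1, X5 at 0; solve each RREF row for its pivot's exponent:
  r0: exp(X1) + (-1)·1 = 0 ⇒ exp(X1) = 1
  r1: exp(X3) + (0)·1 = 0 ⇒ exp(X3) = 0
  r2: exp(X4) + (0)·1 = 0 ⇒ exp(X4) = 0
Π_1 = X1 · X2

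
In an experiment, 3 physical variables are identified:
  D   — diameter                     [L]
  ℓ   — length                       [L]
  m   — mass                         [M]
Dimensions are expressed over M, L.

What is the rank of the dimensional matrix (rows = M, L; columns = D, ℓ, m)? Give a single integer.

2

Dimensional matrix (M×L by D×ℓ×m):
  M: [ 0  0  1]
  L: [ 1  1  0]
Echelon form has 2 nonzero rows (pivots: D,m)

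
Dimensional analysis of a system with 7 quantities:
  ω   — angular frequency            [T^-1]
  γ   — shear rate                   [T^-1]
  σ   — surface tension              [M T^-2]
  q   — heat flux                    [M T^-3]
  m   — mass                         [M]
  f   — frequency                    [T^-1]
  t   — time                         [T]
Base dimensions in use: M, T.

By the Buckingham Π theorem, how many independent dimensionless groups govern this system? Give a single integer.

5

Dimensional matrix (M×T by ω×γ×σ×q×m×f×t):
  M: [ 0  0  1  1  1  0  0]
  T: [-1 -1 -2 -3  0 -1  1]
RREF → pivots at {ω,σ} ⇒ r = 2
7 vars − rank 2 = 5 Π groups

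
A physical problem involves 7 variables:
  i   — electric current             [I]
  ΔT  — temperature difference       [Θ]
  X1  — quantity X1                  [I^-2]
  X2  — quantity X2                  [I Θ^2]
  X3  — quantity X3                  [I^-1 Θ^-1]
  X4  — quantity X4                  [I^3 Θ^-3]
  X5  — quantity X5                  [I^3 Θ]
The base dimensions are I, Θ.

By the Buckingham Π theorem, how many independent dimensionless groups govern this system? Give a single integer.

Exponent matrix [I,Θ] × [i,ΔT,X1,X2,X3,X4,X5]:
  I: [ 1  0 -2  1 -1  3  3]
  Θ: [ 0  1  0  2 -1 -3  1]
RREF → pivots at {i,ΔT} ⇒ r = 2
Π count = n − r = 7 − 2 = 5

5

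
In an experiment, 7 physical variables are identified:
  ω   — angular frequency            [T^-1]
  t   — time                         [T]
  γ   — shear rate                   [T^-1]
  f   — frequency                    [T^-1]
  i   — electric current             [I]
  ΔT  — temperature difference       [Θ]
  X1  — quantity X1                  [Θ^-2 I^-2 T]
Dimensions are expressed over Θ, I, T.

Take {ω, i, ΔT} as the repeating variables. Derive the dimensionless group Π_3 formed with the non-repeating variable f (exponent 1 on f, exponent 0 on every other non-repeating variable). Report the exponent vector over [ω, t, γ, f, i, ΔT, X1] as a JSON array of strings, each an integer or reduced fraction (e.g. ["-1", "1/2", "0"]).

["-1", "0", "0", "1", "0", "0", "0"]

Write exponents as rows Θ,I,T / cols ω,t,γ,f,i,ΔT,X1:
  Θ: [ 0  0  0  0  0  1 -2]
  I: [ 0  0  0  0  1  0 -2]
  T: [-1  1 -1 -1  0  0  1]
RREF → pivots at {ω,i,ΔT} ⇒ r = 3
Pivot set = {ω,i,ΔT}, free = {t,γ,f,X1}
RREF:
  r0: [   1   -1    1    1    0    0   -1]
  r1: [   0    0    0    0    1    0   -2]
  r2: [   0    0    0    0    0    1   -2]
Fix exponent of f at 1, t at 0, γ at 0, X1 at 0; solve each RREF row for its pivot's exponent:
  r0: exp(ω) + (1)·1 = 0 ⇒ exp(ω) = -1
  r1: exp(i) + (0)·1 = 0 ⇒ exp(i) = 0
  r2: exp(ΔT) + (0)·1 = 0 ⇒ exp(ΔT) = 0
Π_3 = ω^-1 · f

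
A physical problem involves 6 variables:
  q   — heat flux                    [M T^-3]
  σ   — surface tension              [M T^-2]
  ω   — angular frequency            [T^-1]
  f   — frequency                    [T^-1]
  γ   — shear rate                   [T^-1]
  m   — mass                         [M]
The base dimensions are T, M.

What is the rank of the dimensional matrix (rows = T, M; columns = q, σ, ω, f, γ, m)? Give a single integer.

2

Dimensional matrix (T×M by q×σ×ω×f×γ×m):
  T: [-3 -2 -1 -1 -1  0]
  M: [ 1  1  0  0  0  1]
Row reduction gives pivot columns q,σ; rank = 2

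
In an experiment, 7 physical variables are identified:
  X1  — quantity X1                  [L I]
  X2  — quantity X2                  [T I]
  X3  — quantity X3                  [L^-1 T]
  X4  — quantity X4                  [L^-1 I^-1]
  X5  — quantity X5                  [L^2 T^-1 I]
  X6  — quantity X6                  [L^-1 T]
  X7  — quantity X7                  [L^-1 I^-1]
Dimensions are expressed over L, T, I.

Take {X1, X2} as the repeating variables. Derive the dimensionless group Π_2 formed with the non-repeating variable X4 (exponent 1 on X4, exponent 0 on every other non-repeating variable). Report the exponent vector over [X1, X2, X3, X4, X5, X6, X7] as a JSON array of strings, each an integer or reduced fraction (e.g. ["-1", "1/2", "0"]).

Exponent matrix [L,T,I] × [X1,X2,X3,X4,X5,X6,X7]:
  L: [ 1  0 -1 -1  2 -1 -1]
  T: [ 0  1  1  0 -1  1  0]
  I: [ 1  1  0 -1  1  0 -1]
RREF → pivots at {X1,X2} ⇒ r = 2
Repeat: X1,X2; free: X3,X4,X5,X6,X7
RREF:
  r0: [   1    0   -1   -1    2   -1   -1]
  r1: [   0    1    1    0   -1    1    0]
  r2: [   0    0    0    0    0    0    0]
Fix exponent of X4 at 1, X3 at 0, X5 at 0, X6 at 0, X7 at 0; solve each RREF row for its pivot's exponent:
  r0: exp(X1) + (-1)·1 = 0 ⇒ exp(X1) = 1
  r1: exp(X2) + (0)·1 = 0 ⇒ exp(X2) = 0
Π_2 = X1 · X4

["1", "0", "0", "1", "0", "0", "0"]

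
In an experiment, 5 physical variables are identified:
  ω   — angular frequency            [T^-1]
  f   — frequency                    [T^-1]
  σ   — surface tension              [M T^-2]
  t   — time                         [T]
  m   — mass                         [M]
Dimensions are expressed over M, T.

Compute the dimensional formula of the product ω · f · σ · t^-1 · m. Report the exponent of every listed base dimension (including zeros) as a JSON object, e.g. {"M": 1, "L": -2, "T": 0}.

{"M": 2, "T": -5}

Exponent matrix [M,T] × [ω,f,σ,t,m]:
  M: [ 0  0  1  0  1]
  T: [-1 -1 -2  1  0]
  [M]: (1)·0+(1)·0+(1)·1+(-1)·0+(1)·1 = 2
  [T]: (1)·-1+(1)·-1+(1)·-2+(-1)·1+(1)·0 = -5
⇒ M^2 T^-5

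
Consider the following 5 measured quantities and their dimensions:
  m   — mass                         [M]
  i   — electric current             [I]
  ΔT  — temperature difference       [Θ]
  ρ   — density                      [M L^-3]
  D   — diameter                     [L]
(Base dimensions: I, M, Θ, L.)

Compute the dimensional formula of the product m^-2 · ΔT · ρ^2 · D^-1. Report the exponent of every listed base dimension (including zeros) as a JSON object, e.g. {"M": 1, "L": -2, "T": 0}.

Dimensional matrix (I×M×Θ×L by m×i×ΔT×ρ×D):
  I: [ 0  1  0  0  0]
  M: [ 1  0  0  1  0]
  Θ: [ 0  0  1  0  0]
  L: [ 0  0  0 -3  1]
  [I]: (-2)·0+(1)·0+(2)·0+(-1)·0 = 0
  [M]: (-2)·1+(1)·0+(2)·1+(-1)·0 = 0
  [Θ]: (-2)·0+(1)·1+(2)·0+(-1)·0 = 1
  [L]: (-2)·0+(1)·0+(2)·-3+(-1)·1 = -7
⇒ Θ L^-7

{"I": 0, "M": 0, "Θ": 1, "L": -7}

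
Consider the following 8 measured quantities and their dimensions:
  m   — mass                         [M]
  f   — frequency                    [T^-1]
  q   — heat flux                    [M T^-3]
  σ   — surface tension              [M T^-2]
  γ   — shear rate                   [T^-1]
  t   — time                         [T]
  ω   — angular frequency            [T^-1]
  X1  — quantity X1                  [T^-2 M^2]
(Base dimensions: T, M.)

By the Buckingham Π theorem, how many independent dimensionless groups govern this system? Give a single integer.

6

Dimensional matrix (T×M by m×f×q×σ×γ×t×ω×X1):
  T: [ 0 -1 -3 -2 -1  1 -1 -2]
  M: [ 1  0  1  1  0  0  0  2]
Row reduction gives pivot columns m,f; rank = 2
n=8, r=2 ⇒ 6 dimensionless groups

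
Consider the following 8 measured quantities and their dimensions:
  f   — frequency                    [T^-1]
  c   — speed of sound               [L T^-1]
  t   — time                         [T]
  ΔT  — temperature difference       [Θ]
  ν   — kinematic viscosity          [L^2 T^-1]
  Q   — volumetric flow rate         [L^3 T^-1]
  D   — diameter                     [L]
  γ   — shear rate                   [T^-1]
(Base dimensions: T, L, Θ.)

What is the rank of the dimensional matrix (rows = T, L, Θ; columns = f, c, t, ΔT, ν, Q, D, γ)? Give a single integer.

3

Dimensional matrix (T×L×Θ by f×c×t×ΔT×ν×Q×D×γ):
  T: [-1 -1  1  0 -1 -1  0 -1]
  L: [ 0  1  0  0  2  3  1  0]
  Θ: [ 0  0  0  1  0  0  0  0]
Row reduction gives pivot columns f,c,ΔT; rank = 3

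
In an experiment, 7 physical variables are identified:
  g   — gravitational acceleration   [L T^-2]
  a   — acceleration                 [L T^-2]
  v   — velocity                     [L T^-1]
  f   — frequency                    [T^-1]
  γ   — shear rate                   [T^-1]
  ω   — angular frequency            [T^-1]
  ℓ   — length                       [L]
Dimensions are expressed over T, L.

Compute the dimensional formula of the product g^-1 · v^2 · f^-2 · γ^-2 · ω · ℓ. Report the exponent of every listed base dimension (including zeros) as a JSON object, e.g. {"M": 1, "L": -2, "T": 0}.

{"T": 3, "L": 2}

Write exponents as rows T,L / cols g,a,v,f,γ,ω,ℓ:
  T: [-2 -2 -1 -1 -1 -1  0]
  L: [ 1  1  1  0  0  0  1]
  [T]: (-1)·-2+(2)·-1+(-2)·-1+(-2)·-1+(1)·-1+(1)·0 = 3
  [L]: (-1)·1+(2)·1+(-2)·0+(-2)·0+(1)·0+(1)·1 = 2
⇒ T^3 L^2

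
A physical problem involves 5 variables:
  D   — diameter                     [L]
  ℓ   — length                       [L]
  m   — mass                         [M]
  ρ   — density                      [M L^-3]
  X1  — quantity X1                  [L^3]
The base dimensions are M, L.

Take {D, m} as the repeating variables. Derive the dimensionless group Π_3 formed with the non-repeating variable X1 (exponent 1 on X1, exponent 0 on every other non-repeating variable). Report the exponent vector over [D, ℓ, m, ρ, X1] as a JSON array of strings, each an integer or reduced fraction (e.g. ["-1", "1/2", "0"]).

["-3", "0", "0", "0", "1"]

Write exponents as rows M,L / cols D,ℓ,m,ρ,X1:
  M: [ 0  0  1  1  0]
  L: [ 1  1  0 -3  3]
RREF → pivots at {D,m} ⇒ r = 2
Pivot set = {D,m}, free = {ℓ,ρ,X1}
RREF:
  r0: [   1    1    0   -3    3]
  r1: [   0    0    1    1    0]
Fix exponent of X1 at 1, ℓ at 0, ρ at 0; solve each RREF row for its pivot's exponent:
  r0: exp(D) + (3)·1 = 0 ⇒ exp(D) = -3
  r1: exp(m) + (0)·1 = 0 ⇒ exp(m) = 0
Π_3 = D^-3 · X1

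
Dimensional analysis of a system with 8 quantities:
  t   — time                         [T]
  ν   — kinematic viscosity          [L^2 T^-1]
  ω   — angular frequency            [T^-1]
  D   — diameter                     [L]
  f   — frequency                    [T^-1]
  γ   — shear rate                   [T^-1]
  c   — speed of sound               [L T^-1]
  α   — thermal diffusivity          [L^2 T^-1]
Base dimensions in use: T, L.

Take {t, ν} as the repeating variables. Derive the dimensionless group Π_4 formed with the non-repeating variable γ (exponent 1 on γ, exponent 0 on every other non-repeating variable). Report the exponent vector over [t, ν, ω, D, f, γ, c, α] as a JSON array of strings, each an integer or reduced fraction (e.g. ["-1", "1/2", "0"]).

["1", "0", "0", "0", "0", "1", "0", "0"]

Write exponents as rows T,L / cols t,ν,ω,D,f,γ,c,α:
  T: [ 1 -1 -1  0 -1 -1 -1 -1]
  L: [ 0  2  0  1  0  0  1  2]
RREF → pivots at {t,ν} ⇒ r = 2
Repeat: t,ν; free: ω,D,f,γ,c,α
RREF:
  r0: [   1    0   -1  1/2   -1   -1 -1/2    0]
  r1: [   0    1    0  1/2    0    0  1/2    1]
Fix exponent of γ at 1, ω at 0, D at 0, f at 0, c at 0, α at 0; solve each RREF row for its pivot's exponent:
  r0: exp(t) + (-1)·1 = 0 ⇒ exp(t) = 1
  r1: exp(ν) + (0)·1 = 0 ⇒ exp(ν) = 0
Π_4 = t · γ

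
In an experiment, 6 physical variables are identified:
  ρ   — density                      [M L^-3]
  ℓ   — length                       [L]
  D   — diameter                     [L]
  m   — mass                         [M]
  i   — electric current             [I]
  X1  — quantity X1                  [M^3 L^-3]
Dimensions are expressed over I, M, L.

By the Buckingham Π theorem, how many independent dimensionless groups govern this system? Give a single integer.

3

Dimensional matrix (I×M×L by ρ×ℓ×D×m×i×X1):
  I: [ 0  0  0  0  1  0]
  M: [ 1  0  0  1  0  3]
  L: [-3  1  1  0  0 -3]
RREF → pivots at {ρ,ℓ,i} ⇒ r = 3
Π count = n − r = 6 − 3 = 3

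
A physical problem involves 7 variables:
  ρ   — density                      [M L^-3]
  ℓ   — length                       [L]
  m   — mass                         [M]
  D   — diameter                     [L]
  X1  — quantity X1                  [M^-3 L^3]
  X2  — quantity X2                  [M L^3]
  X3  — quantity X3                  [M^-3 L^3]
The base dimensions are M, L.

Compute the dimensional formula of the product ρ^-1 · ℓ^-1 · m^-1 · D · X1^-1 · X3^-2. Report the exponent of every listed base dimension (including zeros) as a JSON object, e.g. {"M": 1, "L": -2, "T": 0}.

Write exponents as rows M,L / cols ρ,ℓ,m,D,X1,X2,X3:
  M: [ 1  0  1  0 -3  1 -3]
  L: [-3  1  0  1  3  3  3]
  [M]: (-1)·1+(-1)·0+(-1)·1+(1)·0+(-1)·-3+(-2)·-3 = 7
  [L]: (-1)·-3+(-1)·1+(-1)·0+(1)·1+(-1)·3+(-2)·3 = -6
⇒ M^7 L^-6

{"M": 7, "L": -6}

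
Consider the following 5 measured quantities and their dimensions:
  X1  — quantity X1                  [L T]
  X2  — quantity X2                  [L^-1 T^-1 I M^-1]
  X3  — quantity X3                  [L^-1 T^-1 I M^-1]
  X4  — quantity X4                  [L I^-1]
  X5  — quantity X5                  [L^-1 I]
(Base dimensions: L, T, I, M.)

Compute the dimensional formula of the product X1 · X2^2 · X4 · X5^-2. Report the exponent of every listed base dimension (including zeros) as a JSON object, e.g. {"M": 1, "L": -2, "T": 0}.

{"L": 2, "T": -1, "I": -1, "M": -2}

Dimensional matrix (L×T×I×M by X1×X2×X3×X4×X5):
  L: [ 1 -1 -1  1 -1]
  T: [ 1 -1 -1  0  0]
  I: [ 0  1  1 -1  1]
  M: [ 0 -1 -1  0  0]
  [L]: (1)·1+(2)·-1+(1)·1+(-2)·-1 = 2
  [T]: (1)·1+(2)·-1+(1)·0+(-2)·0 = -1
  [I]: (1)·0+(2)·1+(1)·-1+(-2)·1 = -1
  [M]: (1)·0+(2)·-1+(1)·0+(-2)·0 = -2
⇒ L^2 T^-1 I^-1 M^-2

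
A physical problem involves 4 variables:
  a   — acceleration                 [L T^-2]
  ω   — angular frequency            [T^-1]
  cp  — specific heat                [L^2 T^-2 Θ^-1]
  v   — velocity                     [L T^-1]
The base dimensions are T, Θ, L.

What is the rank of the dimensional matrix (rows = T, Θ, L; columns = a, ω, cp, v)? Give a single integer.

Exponent matrix [T,Θ,L] × [a,ω,cp,v]:
  T: [-2 -1 -2 -1]
  Θ: [ 0  0 -1  0]
  L: [ 1  0  2  1]
Row reduction gives pivot columns a,ω,cp; rank = 3

3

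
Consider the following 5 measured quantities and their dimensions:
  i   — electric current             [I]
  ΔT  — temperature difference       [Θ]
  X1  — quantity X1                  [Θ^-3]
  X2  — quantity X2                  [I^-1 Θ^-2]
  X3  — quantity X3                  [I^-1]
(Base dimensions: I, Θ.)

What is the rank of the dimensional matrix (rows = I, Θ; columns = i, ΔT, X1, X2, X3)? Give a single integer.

2

Exponent matrix [I,Θ] × [i,ΔT,X1,X2,X3]:
  I: [ 1  0  0 -1 -1]
  Θ: [ 0  1 -3 -2  0]
Echelon form has 2 nonzero rows (pivots: i,ΔT)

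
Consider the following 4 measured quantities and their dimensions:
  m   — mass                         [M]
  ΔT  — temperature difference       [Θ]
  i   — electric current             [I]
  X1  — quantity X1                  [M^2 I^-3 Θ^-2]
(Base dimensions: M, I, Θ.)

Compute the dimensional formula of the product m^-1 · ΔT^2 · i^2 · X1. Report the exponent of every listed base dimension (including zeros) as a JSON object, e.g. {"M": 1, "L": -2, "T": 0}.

Dimensional matrix (M×I×Θ by m×ΔT×i×X1):
  M: [ 1  0  0  2]
  I: [ 0  0  1 -3]
  Θ: [ 0  1  0 -2]
  [M]: (-1)·1+(2)·0+(2)·0+(1)·2 = 1
  [I]: (-1)·0+(2)·0+(2)·1+(1)·-3 = -1
  [Θ]: (-1)·0+(2)·1+(2)·0+(1)·-2 = 0
⇒ M I^-1

{"M": 1, "I": -1, "Θ": 0}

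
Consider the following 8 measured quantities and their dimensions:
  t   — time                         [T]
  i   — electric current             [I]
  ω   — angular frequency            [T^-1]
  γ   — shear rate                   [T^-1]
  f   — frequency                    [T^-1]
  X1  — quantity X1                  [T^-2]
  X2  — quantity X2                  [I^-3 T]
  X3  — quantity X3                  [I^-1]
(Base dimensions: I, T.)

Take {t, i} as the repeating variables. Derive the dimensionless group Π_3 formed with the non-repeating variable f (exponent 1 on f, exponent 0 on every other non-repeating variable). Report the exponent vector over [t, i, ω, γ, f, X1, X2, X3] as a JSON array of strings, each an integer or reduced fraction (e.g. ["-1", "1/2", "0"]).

["1", "0", "0", "0", "1", "0", "0", "0"]

Dimensional matrix (I×T by t×i×ω×γ×f×X1×X2×X3):
  I: [ 0  1  0  0  0  0 -3 -1]
  T: [ 1  0 -1 -1 -1 -2  1  0]
RREF → pivots at {t,i} ⇒ r = 2
Pivot set = {t,i}, free = {ω,γ,f,X1,X2,X3}
RREF:
  r0: [   1    0   -1   -1   -1   -2    1    0]
  r1: [   0    1    0    0    0    0   -3   -1]
Fix exponent of f at 1, ω at 0, γ at 0, X1 at 0, X2 at 0, X3 at 0; solve each RREF row for its pivot's exponent:
  r0: exp(t) + (-1)·1 = 0 ⇒ exp(t) = 1
  r1: exp(i) + (0)·1 = 0 ⇒ exp(i) = 0
Π_3 = t · f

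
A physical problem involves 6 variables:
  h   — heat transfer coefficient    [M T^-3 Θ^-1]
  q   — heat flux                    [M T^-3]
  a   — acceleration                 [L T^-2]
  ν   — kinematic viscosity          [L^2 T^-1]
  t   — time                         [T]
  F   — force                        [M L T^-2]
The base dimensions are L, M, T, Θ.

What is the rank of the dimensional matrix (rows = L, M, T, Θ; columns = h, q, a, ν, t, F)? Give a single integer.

4

Dimensional matrix (L×M×T×Θ by h×q×a×ν×t×F):
  L: [ 0  0  1  2  0  1]
  M: [ 1  1  0  0  0  1]
  T: [-3 -3 -2 -1  1 -2]
  Θ: [-1  0  0  0  0  0]
RREF → pivots at {h,q,a,ν} ⇒ r = 4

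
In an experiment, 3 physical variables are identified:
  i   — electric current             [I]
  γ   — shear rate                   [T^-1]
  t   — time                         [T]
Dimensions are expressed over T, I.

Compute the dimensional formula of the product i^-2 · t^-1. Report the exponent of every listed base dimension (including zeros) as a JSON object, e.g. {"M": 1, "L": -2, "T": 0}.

{"T": -1, "I": -2}

Dimensional matrix (T×I by i×γ×t):
  T: [ 0 -1  1]
  I: [ 1  0  0]
  [T]: (-2)·0+(-1)·1 = -1
  [I]: (-2)·1+(-1)·0 = -2
⇒ T^-1 I^-2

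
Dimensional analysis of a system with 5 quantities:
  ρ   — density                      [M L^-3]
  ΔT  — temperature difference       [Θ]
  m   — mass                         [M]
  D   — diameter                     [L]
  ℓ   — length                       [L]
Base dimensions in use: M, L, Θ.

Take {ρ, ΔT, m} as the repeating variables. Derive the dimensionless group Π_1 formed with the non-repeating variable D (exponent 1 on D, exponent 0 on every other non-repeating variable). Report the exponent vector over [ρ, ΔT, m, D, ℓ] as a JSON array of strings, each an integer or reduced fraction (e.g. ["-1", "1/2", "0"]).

["1/3", "0", "-1/3", "1", "0"]

Dimensional matrix (M×L×Θ by ρ×ΔT×m×D×ℓ):
  M: [ 1  0  1  0  0]
  L: [-3  0  0  1  1]
  Θ: [ 0  1  0  0  0]
RREF → pivots at {ρ,ΔT,m} ⇒ r = 3
Pivot set = {ρ,ΔT,m}, free = {D,ℓ}
RREF:
  r0: [   1    0    0 -1/3 -1/3]
  r1: [   0    1    0    0    0]
  r2: [   0    0    1  1/3  1/3]
Fix exponent of D at 1, ℓ at 0; solve each RREF row for its pivot's exponent:
  r0: exp(ρ) + (-1/3)·1 = 0 ⇒ exp(ρ) = 1/3
  r1: exp(ΔT) + (0)·1 = 0 ⇒ exp(ΔT) = 0
  r2: exp(m) + (1/3)·1 = 0 ⇒ exp(m) = -1/3
Π_1 = ρ^(1/3) · m^(-1/3) · D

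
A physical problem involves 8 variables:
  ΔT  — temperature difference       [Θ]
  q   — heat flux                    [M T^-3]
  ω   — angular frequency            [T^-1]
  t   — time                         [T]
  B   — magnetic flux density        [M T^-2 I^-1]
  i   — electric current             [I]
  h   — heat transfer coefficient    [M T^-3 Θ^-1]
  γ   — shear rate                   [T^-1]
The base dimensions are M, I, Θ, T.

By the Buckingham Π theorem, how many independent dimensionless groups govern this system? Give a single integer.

Dimensional matrix (M×I×Θ×T by ΔT×q×ω×t×B×i×h×γ):
  M: [ 0  1  0  0  1  0  1  0]
  I: [ 0  0  0  0 -1  1  0  0]
  Θ: [ 1  0  0  0  0  0 -1  0]
  T: [ 0 -3 -1  1 -2  0 -3 -1]
Row reduction gives pivot columns ΔT,q,ω,B; rank = 4
8 vars − rank 4 = 4 Π groups

4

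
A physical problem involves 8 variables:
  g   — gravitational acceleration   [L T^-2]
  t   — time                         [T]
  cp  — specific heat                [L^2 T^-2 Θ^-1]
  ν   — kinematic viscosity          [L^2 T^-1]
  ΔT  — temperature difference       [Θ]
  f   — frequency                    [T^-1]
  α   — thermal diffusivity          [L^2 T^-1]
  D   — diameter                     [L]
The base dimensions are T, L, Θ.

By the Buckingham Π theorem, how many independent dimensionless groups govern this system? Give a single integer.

Exponent matrix [T,L,Θ] × [g,t,cp,ν,ΔT,f,α,D]:
  T: [-2  1 -2 -1  0 -1 -1  0]
  L: [ 1  0  2  2  0  0  2  1]
  Θ: [ 0  0 -1  0  1  0  0  0]
Echelon form has 3 nonzero rows (pivots: g,t,cp)
8 vars − rank 3 = 5 Π groups

5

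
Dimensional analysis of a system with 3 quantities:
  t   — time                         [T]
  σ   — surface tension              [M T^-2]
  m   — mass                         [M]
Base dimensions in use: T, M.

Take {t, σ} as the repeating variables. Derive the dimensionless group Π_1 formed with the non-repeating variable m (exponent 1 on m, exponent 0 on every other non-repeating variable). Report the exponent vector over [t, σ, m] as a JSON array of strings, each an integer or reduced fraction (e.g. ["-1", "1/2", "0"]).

["-2", "-1", "1"]

Write exponents as rows T,M / cols t,σ,m:
  T: [ 1 -2  0]
  M: [ 0  1  1]
Echelon form has 2 nonzero rows (pivots: t,σ)
Repeat: t,σ; free: m
RREF:
  r0: [   1    0    2]
  r1: [   0    1    1]
Fix exponent of m at 1; solve each RREF row for its pivot's exponent:
  r0: exp(t) + (2)·1 = 0 ⇒ exp(t) = -2
  r1: exp(σ) + (1)·1 = 0 ⇒ exp(σ) = -1
Π_1 = t^-2 · σ^-1 · m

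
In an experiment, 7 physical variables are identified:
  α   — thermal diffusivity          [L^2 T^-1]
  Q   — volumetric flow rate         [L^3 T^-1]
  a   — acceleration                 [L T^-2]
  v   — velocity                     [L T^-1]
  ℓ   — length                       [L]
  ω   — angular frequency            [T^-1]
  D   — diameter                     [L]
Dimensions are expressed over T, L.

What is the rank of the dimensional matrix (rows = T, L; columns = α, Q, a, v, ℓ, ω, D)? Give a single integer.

Write exponents as rows T,L / cols α,Q,a,v,ℓ,ω,D:
  T: [-1 -1 -2 -1  0 -1  0]
  L: [ 2  3  1  1  1  0  1]
Echelon form has 2 nonzero rows (pivots: α,Q)

2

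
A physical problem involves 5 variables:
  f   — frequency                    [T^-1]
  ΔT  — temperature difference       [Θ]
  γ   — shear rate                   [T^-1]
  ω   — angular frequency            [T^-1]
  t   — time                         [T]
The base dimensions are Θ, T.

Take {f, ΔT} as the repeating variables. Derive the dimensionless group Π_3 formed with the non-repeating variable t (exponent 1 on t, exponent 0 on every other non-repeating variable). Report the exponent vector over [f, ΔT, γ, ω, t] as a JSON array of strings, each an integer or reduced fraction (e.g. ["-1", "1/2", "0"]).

["1", "0", "0", "0", "1"]

Exponent matrix [Θ,T] × [f,ΔT,γ,ω,t]:
  Θ: [ 0  1  0  0  0]
  T: [-1  0 -1 -1  1]
Row reduction gives pivot columns f,ΔT; rank = 2
Repeat: f,ΔT; free: γ,ω,t
RREF:
  r0: [   1    0    1    1   -1]
  r1: [   0    1    0    0    0]
Fix exponent of t at 1, γ at 0, ω at 0; solve each RREF row for its pivot's exponent:
  r0: exp(f) + (-1)·1 = 0 ⇒ exp(f) = 1
  r1: exp(ΔT) + (0)·1 = 0 ⇒ exp(ΔT) = 0
Π_3 = f · t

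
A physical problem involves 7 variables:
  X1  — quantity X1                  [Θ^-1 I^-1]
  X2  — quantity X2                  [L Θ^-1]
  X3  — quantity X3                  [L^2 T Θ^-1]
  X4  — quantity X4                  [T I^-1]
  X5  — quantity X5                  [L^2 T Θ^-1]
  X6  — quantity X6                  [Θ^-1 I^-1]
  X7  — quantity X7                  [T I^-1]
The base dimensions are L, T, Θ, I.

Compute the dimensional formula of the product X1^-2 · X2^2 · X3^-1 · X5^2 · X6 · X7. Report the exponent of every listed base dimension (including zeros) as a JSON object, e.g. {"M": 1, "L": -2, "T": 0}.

{"L": 4, "T": 2, "Θ": -2, "I": 0}

Dimensional matrix (L×T×Θ×I by X1×X2×X3×X4×X5×X6×X7):
  L: [ 0  1  2  0  2  0  0]
  T: [ 0  0  1  1  1  0  1]
  Θ: [-1 -1 -1  0 -1 -1  0]
  I: [-1  0  0 -1  0 -1 -1]
  [L]: (-2)·0+(2)·1+(-1)·2+(2)·2+(1)·0+(1)·0 = 4
  [T]: (-2)·0+(2)·0+(-1)·1+(2)·1+(1)·0+(1)·1 = 2
  [Θ]: (-2)·-1+(2)·-1+(-1)·-1+(2)·-1+(1)·-1+(1)·0 = -2
  [I]: (-2)·-1+(2)·0+(-1)·0+(2)·0+(1)·-1+(1)·-1 = 0
⇒ L^4 T^2 Θ^-2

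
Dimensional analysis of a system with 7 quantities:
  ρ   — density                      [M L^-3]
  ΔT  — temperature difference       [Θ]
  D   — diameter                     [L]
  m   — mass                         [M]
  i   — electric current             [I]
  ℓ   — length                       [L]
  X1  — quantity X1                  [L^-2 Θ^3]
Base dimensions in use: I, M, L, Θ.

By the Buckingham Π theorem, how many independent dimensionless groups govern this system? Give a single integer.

Exponent matrix [I,M,L,Θ] × [ρ,ΔT,D,m,i,ℓ,X1]:
  I: [ 0  0  0  0  1  0  0]
  M: [ 1  0  0  1  0  0  0]
  L: [-3  0  1  0  0  1 -2]
  Θ: [ 0  1  0  0  0  0  3]
Echelon form has 4 nonzero rows (pivots: ρ,ΔT,D,i)
7 vars − rank 4 = 3 Π groups

3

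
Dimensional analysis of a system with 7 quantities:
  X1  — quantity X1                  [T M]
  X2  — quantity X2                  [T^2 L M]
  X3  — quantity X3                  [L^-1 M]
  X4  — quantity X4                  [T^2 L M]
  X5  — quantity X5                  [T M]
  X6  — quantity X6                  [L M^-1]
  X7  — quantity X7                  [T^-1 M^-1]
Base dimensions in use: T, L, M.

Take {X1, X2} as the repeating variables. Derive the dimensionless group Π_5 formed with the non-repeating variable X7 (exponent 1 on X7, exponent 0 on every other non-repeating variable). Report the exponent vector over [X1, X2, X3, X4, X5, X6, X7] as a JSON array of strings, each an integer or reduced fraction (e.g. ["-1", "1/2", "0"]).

Write exponents as rows T,L,M / cols X1,X2,X3,X4,X5,X6,X7:
  T: [ 1  2  0  2  1  0 -1]
  L: [ 0  1 -1  1  0  1  0]
  M: [ 1  1  1  1  1 -1 -1]
Row reduction gives pivot columns X1,X2; rank = 2
Repeat: X1,X2; free: X3,X4,X5,X6,X7
RREF:
  r0: [   1    0    2    0    1   -2   -1]
  r1: [   0    1   -1    1    0    1    0]
  r2: [   0    0    0    0    0    0    0]
Fix exponent of X7 at 1, X3 at 0, X4 at 0, X5 at 0, X6 at 0; solve each RREF row for its pivot's exponent:
  r0: exp(X1) + (-1)·1 = 0 ⇒ exp(X1) = 1
  r1: exp(X2) + (0)·1 = 0 ⇒ exp(X2) = 0
Π_5 = X1 · X7

["1", "0", "0", "0", "0", "0", "1"]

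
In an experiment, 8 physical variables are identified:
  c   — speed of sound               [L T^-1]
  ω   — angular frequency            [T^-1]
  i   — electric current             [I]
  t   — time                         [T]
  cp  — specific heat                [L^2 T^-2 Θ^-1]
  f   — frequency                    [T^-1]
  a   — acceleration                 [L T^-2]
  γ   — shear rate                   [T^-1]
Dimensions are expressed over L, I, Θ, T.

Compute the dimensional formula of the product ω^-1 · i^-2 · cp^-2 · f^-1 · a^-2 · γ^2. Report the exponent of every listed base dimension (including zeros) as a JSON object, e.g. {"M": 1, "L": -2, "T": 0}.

{"L": -6, "I": -2, "Θ": 2, "T": 8}

Dimensional matrix (L×I×Θ×T by c×ω×i×t×cp×f×a×γ):
  L: [ 1  0  0  0  2  0  1  0]
  I: [ 0  0  1  0  0  0  0  0]
  Θ: [ 0  0  0  0 -1  0  0  0]
  T: [-1 -1  0  1 -2 -1 -2 -1]
  [L]: (-1)·0+(-2)·0+(-2)·2+(-1)·0+(-2)·1+(2)·0 = -6
  [I]: (-1)·0+(-2)·1+(-2)·0+(-1)·0+(-2)·0+(2)·0 = -2
  [Θ]: (-1)·0+(-2)·0+(-2)·-1+(-1)·0+(-2)·0+(2)·0 = 2
  [T]: (-1)·-1+(-2)·0+(-2)·-2+(-1)·-1+(-2)·-2+(2)·-1 = 8
⇒ L^-6 I^-2 Θ^2 T^8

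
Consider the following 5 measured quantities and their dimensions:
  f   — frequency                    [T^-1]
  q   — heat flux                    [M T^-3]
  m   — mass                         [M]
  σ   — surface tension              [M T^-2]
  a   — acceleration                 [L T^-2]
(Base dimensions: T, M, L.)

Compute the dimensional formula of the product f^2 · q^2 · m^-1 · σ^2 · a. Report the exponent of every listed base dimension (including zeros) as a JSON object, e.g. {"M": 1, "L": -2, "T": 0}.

{"T": -14, "M": 3, "L": 1}

Dimensional matrix (T×M×L by f×q×m×σ×a):
  T: [-1 -3  0 -2 -2]
  M: [ 0  1  1  1  0]
  L: [ 0  0  0  0  1]
  [T]: (2)·-1+(2)·-3+(-1)·0+(2)·-2+(1)·-2 = -14
  [M]: (2)·0+(2)·1+(-1)·1+(2)·1+(1)·0 = 3
  [L]: (2)·0+(2)·0+(-1)·0+(2)·0+(1)·1 = 1
⇒ T^-14 M^3 L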